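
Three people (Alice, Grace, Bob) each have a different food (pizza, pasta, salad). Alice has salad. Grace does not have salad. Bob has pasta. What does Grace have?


From clues:
  Bob → pasta
  Alice → salad
By elimination, Grace gets the remaining.

pizza


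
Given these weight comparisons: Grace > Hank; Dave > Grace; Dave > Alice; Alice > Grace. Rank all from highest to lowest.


Constraints: Grace > Hank; Dave > Grace; Dave > Alice; Alice > Grace
Method: at each step, the next-highest is the one remaining person who never appears on the smaller side of a constraint between remaining people.
  Step 1: remaining {Alice, Grace, Dave, Hank}; on the smaller side: {Alice, Grace, Hank} → Dave is next (Dave > Grace; Dave > Alice).
  Step 2: remaining {Alice, Grace, Hank}; on the smaller side: {Grace, Hank} → Alice is next (Alice > Grace).
  Step 3: remaining {Grace, Hank}; on the smaller side: {Hank} → Grace is next (Grace > Hank).
  Step 4: only Hank remains → lowest.
Final ranking (highest to lowest):

Dave > Alice > Grace > Hank


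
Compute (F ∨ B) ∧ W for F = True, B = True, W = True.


F = True, B = True, W = True
Step 1: F ∨ B = True OR True = True
Step 2: True ∧ W = True AND True = True
OR is true when at least one operand is true; AND requires both.

True


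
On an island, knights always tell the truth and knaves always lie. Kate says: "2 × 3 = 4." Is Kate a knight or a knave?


Statement: "2 × 3 = 4."
Actual: 2 × 3 = 6
Claimed: 4
Statement is FALSE → Kate lies → Knave

Knave


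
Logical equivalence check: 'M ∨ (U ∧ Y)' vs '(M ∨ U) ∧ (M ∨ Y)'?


Expression 1: M ∨ (U ∧ Y)
Expression 2: (M ∨ U) ∧ (M ∨ Y)
Truth table (M U Y | Expr1 Expr2):
  T T T |   T     T
  T T F |   T     T
  T F T |   T     T
  T F F |   T     T
  F T T |   T     T
  F T F |   F     F
  F F T |   F     F
  F F F |   F     F
All 8 rows agree, so the expressions are logically equivalent.

Yes


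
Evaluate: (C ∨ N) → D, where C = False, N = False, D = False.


C = False, N = False, D = False
Step 1: C ∨ N = False OR False = False
Step 2: (False) → D: false only when antecedent=True and D=False.
Result: True

True


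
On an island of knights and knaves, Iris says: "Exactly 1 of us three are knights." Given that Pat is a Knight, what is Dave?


Iris claims exactly 1 knights among Iris, Pat, Dave.
Given: Pat is a Knight.

Case 1: Iris is a Knight (tells truth)
  Then exactly 1 of the three are knights.
  Counting Iris, Pat: 2 knight(s) so far. Need -1 more → impossible.
Case 2: Iris is a Knave (lies)
  Then the count is NOT 1.
  If Dave = Knave, count = 1 = 1 → claim would be true, contradicts lie.
  If Dave = Knight, count = 2 ≠ 1 → lie confirmed ✓

Dave is a Knight.

Knight


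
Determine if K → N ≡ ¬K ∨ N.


Expression 1: K → N
Expression 2: ¬K ∨ N
Truth table (K N | Expr1 Expr2):
  T T |   T     T
  T F |   F     F
  F T |   T     T
  F F |   T     T
All 4 rows agree, so the expressions are logically equivalent.

Yes


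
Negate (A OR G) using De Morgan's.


De Morgan's law: ¬(P ∨ Q) ≡ ¬P ∧ ¬Q
¬(A ∨ G) = ¬A ∧ ¬G

¬A ∧ ¬G


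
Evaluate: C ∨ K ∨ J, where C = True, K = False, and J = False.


C = True, K = False, J = False
Step 1: C ∨ K = True OR False = True
Step 2: True ∨ J = True OR False = True
OR is true when at least one operand is true.

True


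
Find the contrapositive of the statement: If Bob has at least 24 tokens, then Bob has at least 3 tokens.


Original: If Bob has at least 24 tokens, then Bob has at least 3 tokens
Contrapositive: If ¬Q, then ¬P
Negate Q: not (Bob has at least 3 tokens)
Negate P: not (Bob has at least 24 tokens)

If not (Bob has at least 3 tokens), then not (Bob has at least 24 tokens).


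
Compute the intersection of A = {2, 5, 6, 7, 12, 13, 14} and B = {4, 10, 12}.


A = {2, 5, 6, 7, 12, 13, 14}
B = {4, 10, 12}
Operation: intersection
Elements in both: 12

{12}


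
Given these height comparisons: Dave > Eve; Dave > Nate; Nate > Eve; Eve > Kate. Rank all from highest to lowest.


Constraints: Dave > Eve; Dave > Nate; Nate > Eve; Eve > Kate
Method: at each step, the next-highest is the one remaining person who never appears on the smaller side of a constraint between remaining people.
  Step 1: remaining {Kate, Nate, Eve, Dave}; on the smaller side: {Kate, Nate, Eve} → Dave is next (Dave > Eve; Dave > Nate).
  Step 2: remaining {Kate, Nate, Eve}; on the smaller side: {Kate, Eve} → Nate is next (Nate > Eve).
  Step 3: remaining {Kate, Eve}; on the smaller side: {Kate} → Eve is next (Eve > Kate).
  Step 4: only Kate remains → lowest.
Final ranking (highest to lowest):

Dave > Nate > Eve > Kate


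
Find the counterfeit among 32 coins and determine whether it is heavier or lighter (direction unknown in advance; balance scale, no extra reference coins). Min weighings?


Let n = 32. 64 possibilities (n coins × lighter/heavier); each weighing has 3 outcomes.
Bound for k weighings: say the first weighing puts j coins on each pan. If it tips, the 2j weighed coins remain suspects (each with a known direction) and k-1 weighings give 3^(k-1) outcomes; 3^(k-1) is odd, so 2j ≤ 3^(k-1) - 1. If it balances, the n - 2j unweighed coins remain with direction unknown: 2(n - 2j) ≤ 3^(k-1) - 1 by the same parity argument. Adding, n ≤ (3^(k-1) - 1) + (3^(k-1) - 1)/2 = (3^k - 3)/2, and the classical three-group strategy achieves this (3 coins in 2 weighings, 12 in 3, 39 in 4, 120 in 5).
So we need the smallest k with (3^k - 3)/2 ≥ 32.
k = 3: (3^3 - 3)/2 = 12 < 32 ✗
k = 4: (3^4 - 3)/2 = 39 ≥ 32 ✓

4


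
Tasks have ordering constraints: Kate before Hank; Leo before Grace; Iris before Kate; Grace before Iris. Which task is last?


Constraints: Kate before Hank; Leo before Grace; Iris before Kate; Grace before Iris
The last task can have nothing scheduled after it, so it must never appear on the left of a 'before'.
Tasks appearing before some other task: Kate, Leo, Iris, Grace.
The only task not in that list is Hank → it is last.

Hank


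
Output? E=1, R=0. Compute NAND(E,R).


E AND R = 0
NOT(0) = 1

1


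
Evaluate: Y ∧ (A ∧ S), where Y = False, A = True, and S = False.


Y = False, A = True, S = False
Step 1: A ∧ S = True AND False = False
Step 2: Y ∧ False = False AND False = False
AND is true only when ALL operands are true.

False


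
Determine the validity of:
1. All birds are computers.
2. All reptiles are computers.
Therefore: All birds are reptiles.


Premise 1: All birds are computers.
Premise 2: All reptiles are computers.
Conclusion: All birds are reptiles.
Fallacy: undistributed middle. computers is predicate in both.
Counterexample: birds and reptiles could be disjoint subsets of computers.

Invalid


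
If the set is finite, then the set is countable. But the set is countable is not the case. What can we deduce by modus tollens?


Modus tollens: P → Q, ¬Q ⊢ ¬P
P: the set is finite
Q: the set is countable
We have P → Q and Q is false.
By modus tollens, P must be false.

It is not the case that the set is finite


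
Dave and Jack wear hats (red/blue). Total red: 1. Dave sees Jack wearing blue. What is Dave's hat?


Total red = 1, Jack = blue
Red accounted for: 0
Remaining for Dave: 1
Dave's hat is red.

red


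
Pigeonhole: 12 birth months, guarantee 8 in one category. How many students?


Pigeonhole: to guarantee k in one of n categories, need (k-1)×n + 1.
k = 8, n = 12
Minimum = (8-1) × 12 + 1 = 7 × 12 + 1

85


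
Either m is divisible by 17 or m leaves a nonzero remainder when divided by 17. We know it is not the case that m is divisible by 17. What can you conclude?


Disjunctive syllogism: P ∨ Q, ¬P ⊢ Q
Disjunction: m is divisible by 17 ∨ m leaves a nonzero remainder when divided by 17
We know it is not the case that m is divisible by 17.
By disjunctive syllogism, the other disjunct must be true.

m leaves a nonzero remainder when divided by 17


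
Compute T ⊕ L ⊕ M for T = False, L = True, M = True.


T = False, L = True, M = True
Step 1: T ⊕ L = False XOR True = True
Step 2: True ⊕ M = True XOR True = False
XOR is true when an odd number of operands are true.

False


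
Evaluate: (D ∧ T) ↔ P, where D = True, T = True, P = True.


D = True, T = True, P = True
Step 1: D ∧ T = True AND True = True
Step 2: (True) ↔ P: true when both sides have same truth value.
Result: True ↔ True = True

True


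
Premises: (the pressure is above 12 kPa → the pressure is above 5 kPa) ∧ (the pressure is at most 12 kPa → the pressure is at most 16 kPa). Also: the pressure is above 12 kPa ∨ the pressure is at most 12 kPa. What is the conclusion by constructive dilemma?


Constructive dilemma: (P → Q) ∧ (R → S), P ∨ R ⊢ Q ∨ S
Premise 1: the pressure is above 12 kPa → the pressure is above 5 kPa
Premise 2: the pressure is at most 12 kPa → the pressure is at most 16 kPa
Premise 3: the pressure is above 12 kPa ∨ the pressure is at most 12 kPa
Case 1: Assuming the pressure is above 12 kPa, then by Premise 1, the pressure is above 5 kPa.
Case 2: Assuming the pressure is at most 12 kPa, then by Premise 2, the pressure is at most 16 kPa.
Since one of the pressure is above 12 kPa or the pressure is at most 12 kPa must hold, we get the pressure is above 5 kPa or the pressure is at most 16 kPa.

The pressure is above 5 kPa or the pressure is at most 16 kPa.


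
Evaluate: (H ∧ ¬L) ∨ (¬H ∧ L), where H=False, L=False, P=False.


H = False, L = False, P = False
Expression: (H ∧ ¬L) ∨ (¬H ∧ L)
Step 1: ¬L = NOT False = True
Step 2: H ∧ ¬L = False AND True = False
Step 3: ¬H = NOT False = True
Step 4: ¬H ∧ L = True AND False = False
Step 5: (False) ∨ (False) = False OR False = False

False


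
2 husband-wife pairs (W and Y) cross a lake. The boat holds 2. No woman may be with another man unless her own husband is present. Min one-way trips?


Label couples W and Y.
1. WW+WY → (far: WW,WY; near: HW,HY)
2. WW ←   (far: WY; near: HW,HY,WW)
3. HW+HY → (far: HW,HY,WY; near: WW)
4. HW ←   (far: HY,WY; near: HW,WW)  — HW returns, since WW is alone on near bank
5. HW+WW → (far: all four; near: empty)
Every state respects the constraint.
Minimum trips = 5

5


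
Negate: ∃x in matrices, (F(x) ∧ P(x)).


Original: ∃x (F(x) ∧ P(x))
Rule: ¬∀→∃, ¬∃→∀, negate predicate.
Negation: ∀x (¬F(x) ∨ ¬P(x))

∀x (¬F(x) ∨ ¬P(x))


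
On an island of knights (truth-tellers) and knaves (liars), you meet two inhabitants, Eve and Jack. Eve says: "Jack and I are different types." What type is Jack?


Eve says: "Jack and I are different types."
Case 1: Eve is a Knight (truth-teller)
  Statement is true → they ARE different → Jack is a Knave
Case 2: Eve is a Knave (liar)
  Statement is false → they are NOT different → Jack is a Knave
In both cases, Jack is a Knave.

Knave


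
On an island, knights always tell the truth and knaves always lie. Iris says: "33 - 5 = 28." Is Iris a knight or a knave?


Statement: "33 - 5 = 28."
Actual: 33 - 5 = 28
Claimed: 28
Statement is TRUE → Iris tells the truth → Knight

Knight


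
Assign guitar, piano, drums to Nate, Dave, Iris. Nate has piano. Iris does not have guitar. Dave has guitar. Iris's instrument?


From clues:
  Nate → piano
  Dave → guitar
By elimination, Iris gets the remaining.

drums


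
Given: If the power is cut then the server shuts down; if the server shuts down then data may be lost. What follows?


Hypothetical syllogism: P → Q, Q → R ⊢ P → R
Premise 1: the power is cut → the server shuts down
Premise 2: the server shuts down → data may be lost
Chain the implications: the middle term (the server shuts down) links the two.
Conclusion: If the power is cut, then data may be lost.

If the power is cut, then data may be lost.


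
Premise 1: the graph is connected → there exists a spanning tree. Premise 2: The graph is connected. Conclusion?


Modus ponens: P → Q, P ⊢ Q
P: the graph is connected
Q: there exists a spanning tree
We have P → Q and P is true.
By modus ponens, Q must be true.

There exists a spanning tree


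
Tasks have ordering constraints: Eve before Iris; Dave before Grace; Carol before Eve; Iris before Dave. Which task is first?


Constraints: Eve before Iris; Dave before Grace; Carol before Eve; Iris before Dave
The first task can have nothing scheduled before it, so it must never appear on the right of a 'before'.
Tasks appearing after some 'before': Iris, Grace, Eve, Dave.
The only task not in that list is Carol → it is first.

Carol


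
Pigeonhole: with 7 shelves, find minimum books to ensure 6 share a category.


Pigeonhole: to guarantee k in one of n categories, need (k-1)×n + 1.
k = 6, n = 7
Minimum = (6-1) × 7 + 1 = 5 × 7 + 1

36


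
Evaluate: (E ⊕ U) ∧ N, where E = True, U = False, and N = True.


E = True, U = False, N = True
Step 1: E ⊕ U = True XOR False = True
Step 2: True ∧ N = True AND True = True
XOR true when exactly one of E,U is true; then AND with N.

True


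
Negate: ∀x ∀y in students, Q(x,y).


Original: ∀x ∀y Q(x,y)
Rule: ¬∀→∃, ¬∃→∀, negate predicate.
Negation: ∃x ∃y ¬Q(x,y)

∃x ∃y ¬Q(x,y)


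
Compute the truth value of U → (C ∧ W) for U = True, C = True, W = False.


U = True, C = True, W = False
Step 1: C ∧ W = True AND False = False
Step 2: U → (False): false only when U=True and consequent=False.
Result: False

False


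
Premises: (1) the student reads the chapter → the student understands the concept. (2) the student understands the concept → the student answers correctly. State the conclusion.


Hypothetical syllogism: P → Q, Q → R ⊢ P → R
Premise 1: the student reads the chapter → the student understands the concept
Premise 2: the student understands the concept → the student answers correctly
Chain the implications: the middle term (the student understands the concept) links the two.
Conclusion: If the student reads the chapter, then the student answers correctly.

If the student reads the chapter, then the student answers correctly.


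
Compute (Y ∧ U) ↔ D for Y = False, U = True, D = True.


Y = False, U = True, D = True
Step 1: Y ∧ U = False AND True = False
Step 2: (False) ↔ D: true when both sides have same truth value.
Result: False ↔ True = False

False


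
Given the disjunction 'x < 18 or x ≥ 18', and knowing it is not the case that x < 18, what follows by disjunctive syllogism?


Disjunctive syllogism: P ∨ Q, ¬P ⊢ Q
Disjunction: x < 18 ∨ x ≥ 18
We know it is not the case that x < 18.
By disjunctive syllogism, the other disjunct must be true.

x ≥ 18


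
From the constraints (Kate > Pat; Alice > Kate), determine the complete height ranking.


Constraints: Kate > Pat; Alice > Kate
Method: at each step, the next-highest is the one remaining person who never appears on the smaller side of a constraint between remaining people.
  Step 1: remaining {Alice, Kate, Pat}; on the smaller side: {Kate, Pat} → Alice is next (Alice > Kate).
  Step 2: remaining {Kate, Pat}; on the smaller side: {Pat} → Kate is next (Kate > Pat).
  Step 3: only Pat remains → lowest.
Final ranking (highest to lowest):

Alice > Kate > Pat


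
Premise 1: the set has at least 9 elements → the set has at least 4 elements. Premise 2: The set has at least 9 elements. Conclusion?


Modus ponens: P → Q, P ⊢ Q
P: the set has at least 9 elements
Q: the set has at least 4 elements
We have P → Q and P is true.
By modus ponens, Q must be true.

The set has at least 4 elements


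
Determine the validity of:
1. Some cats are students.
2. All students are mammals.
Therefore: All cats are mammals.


Premise 1: Some cats are students.
Premise 2: All students are mammals.
Conclusion: All cats are mammals.
Fallacy: illicit minor. The minor term (cats) is distributed in the conclusion ('All cats ...') but undistributed in its premise ('Some cats are students' doesn't cover all cats).
Only 'Some cats are mammals' follows, not 'All'.

Invalid


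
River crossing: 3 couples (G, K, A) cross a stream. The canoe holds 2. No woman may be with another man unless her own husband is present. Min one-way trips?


Label couples G, K, A (H = husband, W = wife).
Counting alone: 6 people, the canoe carries 2 and someone must bring it back, so each round trip nets at most +1 on the far side until the last crossing → at least 9 trips. The jealousy constraint makes 9 impossible; the shortest valid schedule has 11:
1. WG+WK →  (far: WG,WK; near: HG,HK,HA,WA)
2. WG ←       (far: WK; near: HG,HK,HA,WG,WA)
3. WG+WA →  (far: WG,WK,WA; near: HG,HK,HA)
4. WG ←       (far: WK,WA; near: HG,HK,HA,WG)
5. HK+HA →  (far: HK,WK,HA,WA; near: HG,WG)
6. HK+WK ←  (far: HA,WA; near: HG,WG,HK,WK)
7. HG+HK →  (far: HG,HK,HA,WA; near: WG,WK)
8. WA ←       (far: HG,HK,HA; near: WG,WK,WA)
9. WG+WK →  (far: HG,WG,HK,WK,HA; near: WA)
10. HA ←      (far: HG,WG,HK,WK; near: HA,WA)
11. HA+WA → (far: all six; near: empty)
In every state each wife is either with her husband or with no other man.
Minimum trips = 11

11


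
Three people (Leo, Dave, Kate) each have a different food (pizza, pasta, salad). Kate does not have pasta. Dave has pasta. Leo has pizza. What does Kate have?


From clues:
  Leo → pizza
  Dave → pasta
By elimination, Kate gets the remaining.

salad


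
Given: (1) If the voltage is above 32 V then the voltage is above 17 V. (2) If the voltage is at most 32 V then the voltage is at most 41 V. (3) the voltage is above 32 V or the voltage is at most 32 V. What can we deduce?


Constructive dilemma: (P → Q) ∧ (R → S), P ∨ R ⊢ Q ∨ S
Premise 1: the voltage is above 32 V → the voltage is above 17 V
Premise 2: the voltage is at most 32 V → the voltage is at most 41 V
Premise 3: the voltage is above 32 V ∨ the voltage is at most 32 V
Case 1: Assuming the voltage is above 32 V, then by Premise 1, the voltage is above 17 V.
Case 2: Assuming the voltage is at most 32 V, then by Premise 2, the voltage is at most 41 V.
Since one of the voltage is above 32 V or the voltage is at most 32 V must hold, we get the voltage is above 17 V or the voltage is at most 41 V.

The voltage is above 17 V or the voltage is at most 41 V.


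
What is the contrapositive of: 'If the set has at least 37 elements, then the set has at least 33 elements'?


Original: If the set has at least 37 elements, then the set has at least 33 elements
Contrapositive: If ¬Q, then ¬P
Negate Q: not (the set has at least 33 elements)
Negate P: not (the set has at least 37 elements)

If not (the set has at least 33 elements), then not (the set has at least 37 elements).


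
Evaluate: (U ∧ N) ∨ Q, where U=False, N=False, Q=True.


U = False, N = False, Q = True
Expression: (U ∧ N) ∨ Q
Step 1: U ∧ N = False AND False = False
Step 2: (False) ∨ Q = False OR True = True

True


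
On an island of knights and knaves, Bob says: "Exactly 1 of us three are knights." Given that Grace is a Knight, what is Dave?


Bob claims exactly 1 knights among Bob, Grace, Dave.
Given: Grace is a Knight.

Case 1: Bob is a Knight (tells truth)
  Then exactly 1 of the three are knights.
  Counting Bob, Grace: 2 knight(s) so far. Need -1 more → impossible.
Case 2: Bob is a Knave (lies)
  Then the count is NOT 1.
  If Dave = Knave, count = 1 = 1 → claim would be true, contradicts lie.
  If Dave = Knight, count = 2 ≠ 1 → lie confirmed ✓

Dave is a Knight.

Knight


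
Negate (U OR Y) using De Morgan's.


De Morgan's law: ¬(P ∨ Q) ≡ ¬P ∧ ¬Q
¬(U ∨ Y) = ¬U ∧ ¬Y

¬U ∧ ¬Y


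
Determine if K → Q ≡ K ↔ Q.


Expression 1: K → Q
Expression 2: K ↔ Q
Truth table (K Q | Expr1 Expr2):
  T T |   T     T
  T F |   F     F
  F T |   T     F   ← differ
  F F |   T     T
Counterexample: K=F, Q=T gives Expr1 = T but Expr2 = F, so the expressions are NOT logically equivalent.

No


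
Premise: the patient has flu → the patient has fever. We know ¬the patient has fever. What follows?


Modus tollens: P → Q, ¬Q ⊢ ¬P
P: the patient has flu
Q: the patient has fever
We have P → Q and Q is false.
By modus tollens, P must be false.

It is not the case that the patient has flu


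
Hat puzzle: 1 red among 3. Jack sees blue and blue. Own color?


Total red = 1, seen red = 0
Own red = 1 - 0 = 1
Jack's hat is red.

red


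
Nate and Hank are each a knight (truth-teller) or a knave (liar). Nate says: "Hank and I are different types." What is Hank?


Nate says: "Hank and I are different types."
Case 1: Nate is a Knight (truth-teller)
  Statement is true → they ARE different → Hank is a Knave
Case 2: Nate is a Knave (liar)
  Statement is false → they are NOT different → Hank is a Knave
In both cases, Hank is a Knave.

Knave


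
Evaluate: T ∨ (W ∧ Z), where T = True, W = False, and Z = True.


T = True, W = False, Z = True
Step 1: W ∧ Z = False AND True = False
Step 2: T ∨ False = True OR False = True
AND evaluated first (higher precedence); then OR applied.

True


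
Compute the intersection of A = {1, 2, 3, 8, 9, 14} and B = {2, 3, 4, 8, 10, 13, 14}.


A = {1, 2, 3, 8, 9, 14}
B = {2, 3, 4, 8, 10, 13, 14}
Operation: intersection
Elements in both: 2, 3, 8, 14

{2, 3, 8, 14}


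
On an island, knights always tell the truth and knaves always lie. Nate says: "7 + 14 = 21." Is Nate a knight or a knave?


Statement: "7 + 14 = 21."
Actual: 7 + 14 = 21
Claimed: 21
Statement is TRUE → Nate tells the truth → Knight

Knight


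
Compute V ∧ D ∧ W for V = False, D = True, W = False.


V = False, D = True, W = False
Step 1: V ∧ D = False AND True = False
Step 2: (False) ∧ W = (False) AND False = False
AND is true only when ALL operands are true.

False


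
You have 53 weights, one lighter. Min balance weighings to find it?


Each weighing has 3 outcomes (left heavy / balance / right heavy), so k weighings distinguish at most 3^k cases; splitting into three near-equal groups achieves this.
Need 3^k ≥ 53: 3^3 = 27 < 53 ≤ 3^4 = 81
k = ⌈log₃(53)⌉ = 4

4


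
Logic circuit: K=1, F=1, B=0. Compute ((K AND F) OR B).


K AND F = 1&1 = 1
1 OR 0 = 1

1


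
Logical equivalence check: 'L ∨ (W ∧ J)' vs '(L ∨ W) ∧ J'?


Expression 1: L ∨ (W ∧ J)
Expression 2: (L ∨ W) ∧ J
Truth table (L W J | Expr1 Expr2):
  T T T |   T     T
  T T F |   T     F   ← differ
  T F T |   T     T
  T F F |   T     F   ← differ
  F T T |   T     T
  F T F |   F     F
  F F T |   F     F
  F F F |   F     F
Counterexample: L=T, W=T, J=F gives Expr1 = T but Expr2 = F, so the expressions are NOT logically equivalent.

No


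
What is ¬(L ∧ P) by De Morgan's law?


De Morgan's law: ¬(P ∧ Q) ≡ ¬P ∨ ¬Q
¬(L ∧ P) = ¬L ∨ ¬P

¬L ∨ ¬P


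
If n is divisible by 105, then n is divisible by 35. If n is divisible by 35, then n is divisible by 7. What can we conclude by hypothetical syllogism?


Hypothetical syllogism: P → Q, Q → R ⊢ P → R
Premise 1: n is divisible by 105 → n is divisible by 35
Premise 2: n is divisible by 35 → n is divisible by 7
Chain the implications: the middle term (n is divisible by 35) links the two.
Conclusion: If n is divisible by 105, then n is divisible by 7.

If n is divisible by 105, then n is divisible by 7.


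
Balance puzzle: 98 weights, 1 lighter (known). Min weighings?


Each weighing has 3 outcomes (left heavy / balance / right heavy), so k weighings distinguish at most 3^k cases; splitting into three near-equal groups achieves this.
Need 3^k ≥ 98: 3^4 = 81 < 98 ≤ 3^5 = 243
k = ⌈log₃(98)⌉ = 5

5


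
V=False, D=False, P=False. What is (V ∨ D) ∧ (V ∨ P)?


V = False, D = False, P = False
Expression: (V ∨ D) ∧ (V ∨ P)
Step 1: V ∨ D = False OR False = False
Step 2: V ∨ P = False OR False = False
Step 3: (False) ∧ (False) = False AND False = False

False


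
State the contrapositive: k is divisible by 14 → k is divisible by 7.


Original: If k is divisible by 14, then k is divisible by 7
Contrapositive: If ¬Q, then ¬P
Negate Q: not (k is divisible by 7)
Negate P: not (k is divisible by 14)

If not (k is divisible by 7), then not (k is divisible by 14).


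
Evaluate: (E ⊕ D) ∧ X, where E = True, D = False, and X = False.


E = True, D = False, X = False
Step 1: E ⊕ D = True XOR False = True
Step 2: True ∧ X = True AND False = False
XOR true when exactly one of E,D is true; then AND with X.

False


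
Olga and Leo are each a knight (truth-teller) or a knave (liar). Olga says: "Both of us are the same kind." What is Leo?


Olga says: "Both of us are the same kind."
Case 1: Olga is a Knight (truth-teller)
  Statement is true → they ARE the same → Leo is also a Knight
Case 2: Olga is a Knave (liar)
  Statement is false → they are NOT the same → Leo is a Knight
In both cases, Leo is a Knight.

Knight


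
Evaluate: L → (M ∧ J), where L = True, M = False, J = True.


L = True, M = False, J = True
Step 1: M ∧ J = False AND True = False
Step 2: L → (False): false only when L=True and consequent=False.
Result: False

False


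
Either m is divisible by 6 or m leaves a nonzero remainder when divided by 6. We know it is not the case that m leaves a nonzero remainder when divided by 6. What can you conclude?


Disjunctive syllogism: P ∨ Q, ¬P ⊢ Q
Disjunction: m is divisible by 6 ∨ m leaves a nonzero remainder when divided by 6
We know it is not the case that m leaves a nonzero remainder when divided by 6.
By disjunctive syllogism, the other disjunct must be true.

m is divisible by 6


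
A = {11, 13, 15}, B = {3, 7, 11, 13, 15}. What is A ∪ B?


A = {11, 13, 15}
B = {3, 7, 11, 13, 15}
Operation: union
All elements combined: 3, 7, 11, 13, 15

{3, 7, 11, 13, 15}


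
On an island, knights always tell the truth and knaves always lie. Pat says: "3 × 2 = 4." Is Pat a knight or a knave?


Statement: "3 × 2 = 4."
Actual: 3 × 2 = 6
Claimed: 4
Statement is FALSE → Pat lies → Knave

Knave


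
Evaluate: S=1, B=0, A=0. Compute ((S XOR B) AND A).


S XOR B = 1^0 = 1
1 AND 0 = 0

0


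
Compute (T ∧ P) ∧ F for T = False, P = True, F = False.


T = False, P = True, F = False
Step 1: T ∧ P = False AND True = False
Step 2: False ∧ F = False AND False = False
AND is true only when ALL operands are true.

False


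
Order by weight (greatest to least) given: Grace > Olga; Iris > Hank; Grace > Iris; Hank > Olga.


Constraints: Grace > Olga; Iris > Hank; Grace > Iris; Hank > Olga
Method: at each step, the next-highest is the one remaining person who never appears on the smaller side of a constraint between remaining people.
  Step 1: remaining {Iris, Olga, Grace, Hank}; on the smaller side: {Iris, Olga, Hank} → Grace is next (Grace > Olga; Grace > Iris).
  Step 2: remaining {Iris, Olga, Hank}; on the smaller side: {Olga, Hank} → Iris is next (Iris > Hank).
  Step 3: remaining {Olga, Hank}; on the smaller side: {Olga} → Hank is next (Hank > Olga).
  Step 4: only Olga remains → lowest.
Final ranking (highest to lowest):

Grace > Iris > Hank > Olga


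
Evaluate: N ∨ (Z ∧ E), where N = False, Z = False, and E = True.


N = False, Z = False, E = True
Step 1: Z ∧ E = False AND True = False
Step 2: N ∨ False = False OR False = False
AND evaluated first (higher precedence); then OR applied.

False


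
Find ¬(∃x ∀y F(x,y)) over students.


Original: ∃x ∀y F(x,y)
Rule: ¬∀→∃, ¬∃→∀, negate predicate.
Negation: ∀x ∃y ¬F(x,y)

∀x ∃y ¬F(x,y)


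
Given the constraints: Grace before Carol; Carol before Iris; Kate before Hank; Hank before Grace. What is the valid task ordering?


Constraints: Grace before Carol; Carol before Iris; Kate before Hank; Hank before Grace
Method: repeatedly schedule the remaining task that has no remaining task required before it.
  Step 1: remaining {Iris, Grace, Kate, Carol, Hank}; every task except Kate still has a predecessor pending → schedule Kate.
  Step 2: remaining {Iris, Grace, Carol, Hank}; every task except Hank still has a predecessor pending → schedule Hank.
  Step 3: remaining {Iris, Grace, Carol}; every task except Grace still has a predecessor pending → schedule Grace.
  Step 4: remaining {Iris, Carol}; every task except Carol still has a predecessor pending → schedule Carol.
  Step 5: only Iris remains → schedule Iris.
Resulting order:

Kate → Hank → Grace → Carol → Iris


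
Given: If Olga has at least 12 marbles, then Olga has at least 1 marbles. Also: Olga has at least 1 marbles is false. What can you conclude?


Modus tollens: P → Q, ¬Q ⊢ ¬P
P: Olga has at least 12 marbles
Q: Olga has at least 1 marbles
We have P → Q and Q is false.
By modus tollens, P must be false.

It is not the case that Olga has at least 12 marbles


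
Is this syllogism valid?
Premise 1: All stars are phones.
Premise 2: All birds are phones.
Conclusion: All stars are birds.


Premise 1: All stars are phones.
Premise 2: All birds are phones.
Conclusion: All stars are birds.
Fallacy: undistributed middle. phones is predicate in both.
Counterexample: stars and birds could be disjoint subsets of phones.

Invalid


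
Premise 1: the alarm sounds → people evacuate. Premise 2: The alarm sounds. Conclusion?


Modus ponens: P → Q, P ⊢ Q
P: the alarm sounds
Q: people evacuate
We have P → Q and P is true.
By modus ponens, Q must be true.

People evacuate


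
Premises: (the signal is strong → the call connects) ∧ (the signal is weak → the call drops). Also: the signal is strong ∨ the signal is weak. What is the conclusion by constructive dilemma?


Constructive dilemma: (P → Q) ∧ (R → S), P ∨ R ⊢ Q ∨ S
Premise 1: the signal is strong → the call connects
Premise 2: the signal is weak → the call drops
Premise 3: the signal is strong ∨ the signal is weak
Case 1: Assuming the signal is strong, then by Premise 1, the call connects.
Case 2: Assuming the signal is weak, then by Premise 2, the call drops.
Since one of the signal is strong or the signal is weak must hold, we get the call connects or the call drops.

The call connects or the call drops.


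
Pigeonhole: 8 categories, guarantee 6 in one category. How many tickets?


Pigeonhole: to guarantee k in one of n categories, need (k-1)×n + 1.
k = 6, n = 8
Minimum = (6-1) × 8 + 1 = 5 × 8 + 1

41


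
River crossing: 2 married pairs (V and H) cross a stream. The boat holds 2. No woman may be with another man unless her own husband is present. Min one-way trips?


Label couples V and H.
1. WV+WH → (far: WV,WH; near: HV,HH)
2. WV ←   (far: WH; near: HV,HH,WV)
3. HV+HH → (far: HV,HH,WH; near: WV)
4. HV ←   (far: HH,WH; near: HV,WV)  — HV returns, since WV is alone on near bank
5. HV+WV → (far: all four; near: empty)
Every state respects the constraint.
Minimum trips = 5

5


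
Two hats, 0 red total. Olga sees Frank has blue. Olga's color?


Total red = 0, Frank = blue
Red accounted for: 0
Remaining for Olga: 0
Olga's hat is blue.

blue


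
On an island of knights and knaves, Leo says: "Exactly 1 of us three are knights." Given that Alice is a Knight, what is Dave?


Leo claims exactly 1 knights among Leo, Alice, Dave.
Given: Alice is a Knight.

Case 1: Leo is a Knight (tells truth)
  Then exactly 1 of the three are knights.
  Counting Leo, Alice: 2 knight(s) so far. Need -1 more → impossible.
Case 2: Leo is a Knave (lies)
  Then the count is NOT 1.
  If Dave = Knave, count = 1 = 1 → claim would be true, contradicts lie.
  If Dave = Knight, count = 2 ≠ 1 → lie confirmed ✓

Dave is a Knight.

Knight


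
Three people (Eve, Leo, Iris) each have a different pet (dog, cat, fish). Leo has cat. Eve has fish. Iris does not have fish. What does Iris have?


From clues:
  Eve → fish
  Leo → cat
By elimination, Iris gets the remaining.

dog


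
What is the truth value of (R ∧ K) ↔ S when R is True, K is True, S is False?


R = True, K = True, S = False
Step 1: R ∧ K = True AND True = True
Step 2: (True) ↔ S: true when both sides have same truth value.
Result: True ↔ False = False

False


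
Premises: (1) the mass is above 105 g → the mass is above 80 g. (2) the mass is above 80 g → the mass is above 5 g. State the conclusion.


Hypothetical syllogism: P → Q, Q → R ⊢ P → R
Premise 1: the mass is above 105 g → the mass is above 80 g
Premise 2: the mass is above 80 g → the mass is above 5 g
Chain the implications: the middle term (the mass is above 80 g) links the two.
Conclusion: If the mass is above 105 g, then the mass is above 5 g.

If the mass is above 105 g, then the mass is above 5 g.


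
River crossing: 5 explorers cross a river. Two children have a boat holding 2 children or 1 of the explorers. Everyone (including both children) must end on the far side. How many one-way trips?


Per crossing of one of the explorers: children→, one←, one of the explorers→, one← = 4 trips
5 × 4 = 20, + 1 final children→ = 21
Minimum trips = 21

21


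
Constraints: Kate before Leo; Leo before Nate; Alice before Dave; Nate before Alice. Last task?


Constraints: Kate before Leo; Leo before Nate; Alice before Dave; Nate before Alice
The last task can have nothing scheduled after it, so it must never appear on the left of a 'before'.
Tasks appearing before some other task: Kate, Leo, Alice, Nate.
The only task not in that list is Dave → it is last.

Dave


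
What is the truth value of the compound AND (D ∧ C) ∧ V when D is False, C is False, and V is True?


D = False, C = False, V = True
Step 1: D ∧ C = False AND False = False
Step 2: False ∧ V = False AND True = False
AND is true only when ALL operands are true.

False


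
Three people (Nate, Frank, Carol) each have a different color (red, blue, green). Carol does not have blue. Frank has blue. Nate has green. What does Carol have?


From clues:
  Nate → green
  Frank → blue
By elimination, Carol gets the remaining.

red


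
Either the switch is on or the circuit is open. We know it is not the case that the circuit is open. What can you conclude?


Disjunctive syllogism: P ∨ Q, ¬P ⊢ Q
Disjunction: the switch is on ∨ the circuit is open
We know it is not the case that the circuit is open.
By disjunctive syllogism, the other disjunct must be true.

The switch is on


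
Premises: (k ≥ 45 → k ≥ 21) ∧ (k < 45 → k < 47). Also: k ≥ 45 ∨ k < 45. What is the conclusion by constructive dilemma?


Constructive dilemma: (P → Q) ∧ (R → S), P ∨ R ⊢ Q ∨ S
Premise 1: k ≥ 45 → k ≥ 21
Premise 2: k < 45 → k < 47
Premise 3: k ≥ 45 ∨ k < 45
Case 1: Assuming k ≥ 45, then by Premise 1, k ≥ 21.
Case 2: Assuming k < 45, then by Premise 2, k < 47.
Since one of k ≥ 45 or k < 45 must hold, we get k ≥ 21 or k < 47.

k ≥ 21 or k < 47.


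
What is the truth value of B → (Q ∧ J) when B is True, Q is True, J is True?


B = True, Q = True, J = True
Step 1: Q ∧ J = True AND True = True
Step 2: B → (True): false only when B=True and consequent=False.
Result: True

True


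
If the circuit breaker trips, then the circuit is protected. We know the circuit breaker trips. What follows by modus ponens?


Modus ponens: P → Q, P ⊢ Q
P: the circuit breaker trips
Q: the circuit is protected
We have P → Q and P is true.
By modus ponens, Q must be true.

The circuit is protected


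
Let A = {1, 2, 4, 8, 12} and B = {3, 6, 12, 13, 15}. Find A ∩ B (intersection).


A = {1, 2, 4, 8, 12}
B = {3, 6, 12, 13, 15}
Operation: intersection
Elements in both: 12

{12}


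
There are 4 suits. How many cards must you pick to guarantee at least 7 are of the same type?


Pigeonhole: to guarantee k in one of n categories, need (k-1)×n + 1.
k = 7, n = 4
Minimum = (7-1) × 4 + 1 = 6 × 4 + 1

25


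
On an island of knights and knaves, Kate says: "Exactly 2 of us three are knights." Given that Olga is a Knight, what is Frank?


Kate claims exactly 2 knights among Kate, Olga, Frank.
Given: Olga is a Knight.

Case 1: Kate is a Knight (tells truth)
  Then exactly 2 of the three are knights.
  Counting Kate, Olga: 2 knight(s) so far. Need 0 more → Frank = Knave.
Case 2: Kate is a Knave (lies)
  Then the count is NOT 2.
  If Frank = Knight, count = 2 = 2 → claim would be true, contradicts lie.
  If Frank = Knave, count = 1 ≠ 2 → lie confirmed ✓

Frank is a Knave.

Knave


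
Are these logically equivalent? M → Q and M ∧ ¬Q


Expression 1: M → Q
Expression 2: M ∧ ¬Q
Truth table (M Q | Expr1 Expr2):
  T T |   T     F   ← differ
  T F |   F     T   ← differ
  F T |   T     F   ← differ
  F F |   T     F   ← differ
Counterexample: M=T, Q=T gives Expr1 = T but Expr2 = F, so the expressions are NOT logically equivalent.

No


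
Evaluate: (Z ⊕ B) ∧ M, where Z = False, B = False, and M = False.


Z = False, B = False, M = False
Step 1: Z ⊕ B = False XOR False = False
Step 2: False ∧ M = False AND False = False
XOR true when exactly one of Z,B is true; then AND with M.

False


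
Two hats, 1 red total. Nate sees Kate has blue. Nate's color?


Total red = 1, Kate = blue
Red accounted for: 0
Remaining for Nate: 1
Nate's hat is red.

red


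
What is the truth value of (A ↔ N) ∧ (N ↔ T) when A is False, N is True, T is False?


A = False, N = True, T = False
Step 1: A ↔ N is true when A and N have the same value. Result: False
Step 2: N ↔ T is true when N and T have the same value. Result: False
Step 3: False ∧ False = False

False


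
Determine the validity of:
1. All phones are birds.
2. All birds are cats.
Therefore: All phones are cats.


Premise 1: All phones are birds.
Premise 2: All birds are cats.
Conclusion: All phones are cats.
Barbara syllogism (AAA-1): All A are B, All B are C → All A are C.
Middle term (birds) distributed in premise 2.

Valid


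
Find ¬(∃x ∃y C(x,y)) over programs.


Original: ∃x ∃y C(x,y)
Rule: ¬∀→∃, ¬∃→∀, negate predicate.
Negation: ∀x ∀y ¬C(x,y)

∀x ∀y ¬C(x,y)


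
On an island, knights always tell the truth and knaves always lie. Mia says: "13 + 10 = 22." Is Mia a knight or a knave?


Statement: "13 + 10 = 22."
Actual: 13 + 10 = 23
Claimed: 22
Statement is FALSE → Mia lies → Knave

Knave


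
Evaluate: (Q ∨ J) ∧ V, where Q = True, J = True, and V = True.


Q = True, J = True, V = True
Step 1: Q ∨ J = True OR True = True
Step 2: True ∧ V = True AND True = True
OR is true when at least one operand is true; AND requires both.

True


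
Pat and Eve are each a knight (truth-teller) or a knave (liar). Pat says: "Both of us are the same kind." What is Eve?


Pat says: "Both of us are the same kind."
Case 1: Pat is a Knight (truth-teller)
  Statement is true → they ARE the same → Eve is also a Knight
Case 2: Pat is a Knave (liar)
  Statement is false → they are NOT the same → Eve is a Knight
In both cases, Eve is a Knight.

Knight


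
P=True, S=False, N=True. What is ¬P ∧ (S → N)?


P = True, S = False, N = True
Expression: ¬P ∧ (S → N)
Step 1: ¬P = NOT True = False
Step 2: S → N = False → True (false only if S=True, N=False) = True
Step 3: (False) ∧ (True) = False AND True = False

False


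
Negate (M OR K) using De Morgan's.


De Morgan's law: ¬(P ∨ Q) ≡ ¬P ∧ ¬Q
¬(M ∨ K) = ¬M ∧ ¬K

¬M ∧ ¬K


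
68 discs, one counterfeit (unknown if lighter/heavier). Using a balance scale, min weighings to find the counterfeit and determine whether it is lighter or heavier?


Let n = 68. 136 possibilities (n discs × lighter/heavier); each weighing has 3 outcomes.
Bound for k weighings: say the first weighing puts j discs on each pan. If it tips, the 2j weighed discs remain suspects (each with a known direction) and k-1 weighings give 3^(k-1) outcomes; 3^(k-1) is odd, so 2j ≤ 3^(k-1) - 1. If it balances, the n - 2j unweighed discs remain with direction unknown: 2(n - 2j) ≤ 3^(k-1) - 1 by the same parity argument. Adding, n ≤ (3^(k-1) - 1) + (3^(k-1) - 1)/2 = (3^k - 3)/2, and the classical three-group strategy achieves this (3 discs in 2 weighings, 12 in 3, 39 in 4, 120 in 5).
So we need the smallest k with (3^k - 3)/2 ≥ 68.
k = 4: (3^4 - 3)/2 = 39 < 68 ✗
k = 5: (3^5 - 3)/2 = 120 ≥ 68 ✓

5
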